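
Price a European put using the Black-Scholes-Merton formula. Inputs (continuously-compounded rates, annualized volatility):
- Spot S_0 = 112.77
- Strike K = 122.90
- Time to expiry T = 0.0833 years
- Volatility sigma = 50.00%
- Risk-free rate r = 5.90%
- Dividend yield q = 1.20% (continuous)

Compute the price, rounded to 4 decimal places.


d1 = (ln(S/K) + (r - q + 0.5*sigma^2) * T) / (sigma * sqrt(T)) = -0.49680353
d2 = d1 - sigma * sqrt(T) = -0.64111223
exp(-rT) = 0.99509736; exp(-qT) = 0.99900090
P = K * exp(-rT) * N(-d2) - S_0 * exp(-qT) * N(-d1)
N(-d1) = 0.69033620; N(-d2) = 0.73927512
P = 122.9000 * 0.99509736 * 0.73927512 - 112.7700 * 0.99900090 * 0.69033620 = 12.6400

Answer: Price = 12.6400


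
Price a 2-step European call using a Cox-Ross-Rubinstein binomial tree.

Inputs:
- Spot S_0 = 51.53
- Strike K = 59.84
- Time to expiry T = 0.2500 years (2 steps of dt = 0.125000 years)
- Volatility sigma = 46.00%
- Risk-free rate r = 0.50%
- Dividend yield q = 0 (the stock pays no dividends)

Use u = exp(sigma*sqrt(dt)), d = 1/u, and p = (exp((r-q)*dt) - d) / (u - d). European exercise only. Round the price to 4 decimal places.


dt = T/N = 0.125000
u = exp(sigma*sqrt(dt)) = 1.176607; d = 1/u = 0.849902
p = (exp((r-q)*dt) - d) / (u - d) = 0.461344
Discount per step: exp(-r*dt) = 0.999375
Stock lattice S(k, i) with i counting down-moves:
  k=0: S(0,0) = 51.5300
  k=1: S(1,0) = 60.6305; S(1,1) = 43.7954
  k=2: S(2,0) = 71.3383; S(2,1) = 51.5300; S(2,2) = 37.2218
Terminal payoffs V(N, i) = max(S_T - K, 0):
  V(2,0) = 11.498295; V(2,1) = 0.000000; V(2,2) = 0.000000
Backward induction: V(k, i) = exp(-r*dt) * [p * V(k+1, i) + (1-p) * V(k+1, i+1)].
  V(1,0) = exp(-r*dt) * [p*11.498295 + (1-p)*0.000000] = 5.301359
  V(1,1) = exp(-r*dt) * [p*0.000000 + (1-p)*0.000000] = 0.000000
  V(0,0) = exp(-r*dt) * [p*5.301359 + (1-p)*0.000000] = 2.444224

Answer: Price = V(0,0) = 2.4442


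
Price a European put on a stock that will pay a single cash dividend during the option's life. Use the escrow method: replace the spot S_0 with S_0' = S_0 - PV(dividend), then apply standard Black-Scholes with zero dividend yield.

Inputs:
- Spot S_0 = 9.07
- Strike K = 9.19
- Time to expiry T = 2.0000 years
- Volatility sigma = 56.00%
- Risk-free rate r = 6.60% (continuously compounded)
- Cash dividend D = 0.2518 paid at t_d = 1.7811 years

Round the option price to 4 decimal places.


PV(D) = D * exp(-r * t_d) = 0.2518 * 0.88909374 = 0.22387380
S_0' = S_0 - PV(D) = 9.0700 - 0.22387380 = 8.84612620
d1 = (ln(S_0'/K) + (r + sigma^2/2)*T) / (sigma*sqrt(T)) = 0.51450063
d2 = d1 - sigma*sqrt(T) = -0.27745897
exp(-rT) = 0.87634100
N(-d1) = 0.30345101; N(-d2) = 0.60928615
P = K * exp(-rT) * N(-d2) - S_0' * N(-d1) = 9.1900 * 0.87634100 * 0.60928615 - 8.84612620 * 0.30345101 = 2.2226

Answer: Price = 2.2226


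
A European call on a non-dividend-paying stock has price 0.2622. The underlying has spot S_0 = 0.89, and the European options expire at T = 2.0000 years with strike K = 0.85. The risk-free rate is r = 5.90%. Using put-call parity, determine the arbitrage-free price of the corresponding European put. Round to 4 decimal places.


Put-call parity: C - P = S_0 * exp(-qT) - K * exp(-rT).
S_0 * exp(-qT) = 0.8900 * 1.00000000 = 0.89000000
K * exp(-rT) = 0.8500 * 0.88869605 = 0.75539164
P = C - S*exp(-qT) + K*exp(-rT)
P = 0.2622 - 0.89000000 + 0.75539164 = 0.1276

Answer: Put price = 0.1276


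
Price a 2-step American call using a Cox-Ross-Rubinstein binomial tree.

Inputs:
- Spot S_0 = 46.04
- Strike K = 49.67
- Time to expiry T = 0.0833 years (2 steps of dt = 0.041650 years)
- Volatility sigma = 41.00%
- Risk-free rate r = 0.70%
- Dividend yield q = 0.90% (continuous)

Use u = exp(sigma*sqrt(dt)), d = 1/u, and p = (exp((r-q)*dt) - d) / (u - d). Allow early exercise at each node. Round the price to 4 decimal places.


dt = T/N = 0.041650
u = exp(sigma*sqrt(dt)) = 1.087275; d = 1/u = 0.919731
p = (exp((r-q)*dt) - d) / (u - d) = 0.478596
Discount per step: exp(-r*dt) = 0.999708
Stock lattice S(k, i) with i counting down-moves:
  k=0: S(0,0) = 46.0400
  k=1: S(1,0) = 50.0581; S(1,1) = 42.3444
  k=2: S(2,0) = 54.4269; S(2,1) = 46.0400; S(2,2) = 38.9455
Terminal payoffs V(N, i) = max(S_T - K, 0):
  V(2,0) = 4.756921; V(2,1) = 0.000000; V(2,2) = 0.000000
Backward induction: V(k, i) = exp(-r*dt) * [p * V(k+1, i) + (1-p) * V(k+1, i+1)]; then take max(V_cont, immediate exercise) for American.
  V(1,0) = exp(-r*dt) * [p*4.756921 + (1-p)*0.000000] = 2.275982; exercise = 0.388121; V(1,0) = max -> 2.275982
  V(1,1) = exp(-r*dt) * [p*0.000000 + (1-p)*0.000000] = 0.000000; exercise = 0.000000; V(1,1) = max -> 0.000000
  V(0,0) = exp(-r*dt) * [p*2.275982 + (1-p)*0.000000] = 1.088960; exercise = 0.000000; V(0,0) = max -> 1.088960

Answer: Price = V(0,0) = 1.0890


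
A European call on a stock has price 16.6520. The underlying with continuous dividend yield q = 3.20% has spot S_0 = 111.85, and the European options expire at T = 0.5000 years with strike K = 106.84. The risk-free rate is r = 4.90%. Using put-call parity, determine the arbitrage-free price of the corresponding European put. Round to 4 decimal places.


Put-call parity: C - P = S_0 * exp(-qT) - K * exp(-rT).
S_0 * exp(-qT) = 111.8500 * 0.98412732 = 110.07464075
K * exp(-rT) = 106.8400 * 0.97579769 = 104.25422508
P = C - S*exp(-qT) + K*exp(-rT)
P = 16.6520 - 110.07464075 + 104.25422508 = 10.8316

Answer: Put price = 10.8316


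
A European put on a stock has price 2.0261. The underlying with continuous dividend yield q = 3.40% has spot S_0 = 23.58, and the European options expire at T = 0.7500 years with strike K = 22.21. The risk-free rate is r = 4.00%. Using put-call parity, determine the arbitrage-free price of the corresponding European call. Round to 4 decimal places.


Answer: Call price = 3.4588

Derivation:
Put-call parity: C - P = S_0 * exp(-qT) - K * exp(-rT).
S_0 * exp(-qT) = 23.5800 * 0.97482238 = 22.98631170
K * exp(-rT) = 22.2100 * 0.97044553 = 21.55359530
C = P + S*exp(-qT) - K*exp(-rT)
C = 2.0261 + 22.98631170 - 21.55359530 = 3.4588


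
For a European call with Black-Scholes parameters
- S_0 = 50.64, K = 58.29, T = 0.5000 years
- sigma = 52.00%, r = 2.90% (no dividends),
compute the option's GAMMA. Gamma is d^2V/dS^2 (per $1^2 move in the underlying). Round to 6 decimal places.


d1 = -0.1593404598; d2 = -0.5270359860
phi(d1) = 0.3939098416; exp(-qT) = 1.0000000000; exp(-rT) = 0.9856046187
Gamma = exp(-qT) * phi(d1) / (S * sigma * sqrt(T)) = 1.0000000000 * 0.3939098416 / (50.6400 * 0.5200 * 0.7071067812) = 0.021155

Answer: Gamma = 0.021155


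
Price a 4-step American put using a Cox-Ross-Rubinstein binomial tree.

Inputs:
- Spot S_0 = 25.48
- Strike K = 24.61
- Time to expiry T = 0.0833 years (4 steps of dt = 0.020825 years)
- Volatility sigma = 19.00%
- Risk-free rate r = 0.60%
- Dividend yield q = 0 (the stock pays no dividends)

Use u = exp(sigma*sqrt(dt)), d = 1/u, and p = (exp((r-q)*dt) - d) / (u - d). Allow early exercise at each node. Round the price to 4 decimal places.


Answer: Price = V(0,0) = 0.2401

Derivation:
dt = T/N = 0.020825
u = exp(sigma*sqrt(dt)) = 1.027798; d = 1/u = 0.972954
p = (exp((r-q)*dt) - d) / (u - d) = 0.495424
Discount per step: exp(-r*dt) = 0.999875
Stock lattice S(k, i) with i counting down-moves:
  k=0: S(0,0) = 25.4800
  k=1: S(1,0) = 26.1883; S(1,1) = 24.7909
  k=2: S(2,0) = 26.9163; S(2,1) = 25.4800; S(2,2) = 24.1204
  k=3: S(3,0) = 27.6645; S(3,1) = 26.1883; S(3,2) = 24.7909; S(3,3) = 23.4680
  k=4: S(4,0) = 28.4335; S(4,1) = 26.9163; S(4,2) = 25.4800; S(4,3) = 24.1204; S(4,4) = 22.8333
Terminal payoffs V(N, i) = max(K - S_T, 0):
  V(4,0) = 0.000000; V(4,1) = 0.000000; V(4,2) = 0.000000; V(4,3) = 0.489634; V(4,4) = 1.776718
Backward induction: V(k, i) = exp(-r*dt) * [p * V(k+1, i) + (1-p) * V(k+1, i+1)]; then take max(V_cont, immediate exercise) for American.
  V(3,0) = exp(-r*dt) * [p*0.000000 + (1-p)*0.000000] = 0.000000; exercise = 0.000000; V(3,0) = max -> 0.000000
  V(3,1) = exp(-r*dt) * [p*0.000000 + (1-p)*0.000000] = 0.000000; exercise = 0.000000; V(3,1) = max -> 0.000000
  V(3,2) = exp(-r*dt) * [p*0.000000 + (1-p)*0.489634] = 0.247027; exercise = 0.000000; V(3,2) = max -> 0.247027
  V(3,3) = exp(-r*dt) * [p*0.489634 + (1-p)*1.776718] = 1.138923; exercise = 1.141998; V(3,3) = max -> 1.141998
  V(2,0) = exp(-r*dt) * [p*0.000000 + (1-p)*0.000000] = 0.000000; exercise = 0.000000; V(2,0) = max -> 0.000000
  V(2,1) = exp(-r*dt) * [p*0.000000 + (1-p)*0.247027] = 0.124628; exercise = 0.000000; V(2,1) = max -> 0.124628
  V(2,2) = exp(-r*dt) * [p*0.247027 + (1-p)*1.141998] = 0.698520; exercise = 0.489634; V(2,2) = max -> 0.698520
  V(1,0) = exp(-r*dt) * [p*0.000000 + (1-p)*0.124628] = 0.062877; exercise = 0.000000; V(1,0) = max -> 0.062877
  V(1,1) = exp(-r*dt) * [p*0.124628 + (1-p)*0.698520] = 0.414149; exercise = 0.000000; V(1,1) = max -> 0.414149
  V(0,0) = exp(-r*dt) * [p*0.062877 + (1-p)*0.414149] = 0.240090; exercise = 0.000000; V(0,0) = max -> 0.240090


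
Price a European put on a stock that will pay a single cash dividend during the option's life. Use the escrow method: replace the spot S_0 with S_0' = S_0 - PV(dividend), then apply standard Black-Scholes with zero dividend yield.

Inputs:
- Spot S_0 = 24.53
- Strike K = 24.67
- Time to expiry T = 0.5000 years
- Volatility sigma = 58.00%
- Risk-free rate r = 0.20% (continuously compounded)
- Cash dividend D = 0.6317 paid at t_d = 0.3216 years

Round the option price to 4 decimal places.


PV(D) = D * exp(-r * t_d) = 0.6317 * 0.99935701 = 0.63129382
S_0' = S_0 - PV(D) = 24.5300 - 0.63129382 = 23.89870618
d1 = (ln(S_0'/K) + (r + sigma^2/2)*T) / (sigma*sqrt(T)) = 0.13005008
d2 = d1 - sigma*sqrt(T) = -0.28007185
exp(-rT) = 0.99900050
N(-d1) = 0.44826340; N(-d2) = 0.61028881
P = K * exp(-rT) * N(-d2) - S_0' * N(-d1) = 24.6700 * 0.99900050 * 0.61028881 - 23.89870618 * 0.44826340 = 4.3279

Answer: Price = 4.3279


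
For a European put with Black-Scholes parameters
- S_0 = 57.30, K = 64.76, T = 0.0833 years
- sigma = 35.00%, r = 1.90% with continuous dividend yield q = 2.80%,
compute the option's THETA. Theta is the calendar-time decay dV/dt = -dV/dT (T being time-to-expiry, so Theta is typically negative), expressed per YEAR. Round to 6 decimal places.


Answer: Theta = -7.290410

Derivation:
d1 = -1.1684780378; d2 = -1.2694941256
phi(d1) = 0.2015719286; exp(-qT) = 0.9976703179; exp(-rT) = 0.9984185518
Theta = -S*exp(-qT)*phi(d1)*sigma/(2*sqrt(T)) + r*K*exp(-rT)*N(-d2) - q*S*exp(-qT)*N(-d1)
N(-d1) = 0.8786930035; N(-d2) = 0.8978675578; sqrt(T) = 0.2886173938
Term 1 = -57.3000 * 0.9976703179 * 0.2015719286 * 0.3500 / (2 * 0.2886173938) = -6.9869441630
Term 2 = 0.0190 * 64.7600 * 0.9984185518 * 0.8978675578 = 1.1030250179
Term 3 = -0.0280 * 57.3000 * 0.9976703179 * 0.8786930035 = -1.4064907271
Theta = -6.9869441630 + (1.1030250179) + (-1.4064907271) = -7.290410


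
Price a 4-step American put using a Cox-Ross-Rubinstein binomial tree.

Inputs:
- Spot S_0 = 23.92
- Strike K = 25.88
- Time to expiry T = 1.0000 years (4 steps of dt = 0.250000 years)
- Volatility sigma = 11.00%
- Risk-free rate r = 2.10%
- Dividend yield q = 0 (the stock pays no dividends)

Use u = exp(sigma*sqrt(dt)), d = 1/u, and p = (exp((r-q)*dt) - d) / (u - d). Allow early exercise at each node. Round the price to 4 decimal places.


dt = T/N = 0.250000
u = exp(sigma*sqrt(dt)) = 1.056541; d = 1/u = 0.946485
p = (exp((r-q)*dt) - d) / (u - d) = 0.534082
Discount per step: exp(-r*dt) = 0.994764
Stock lattice S(k, i) with i counting down-moves:
  k=0: S(0,0) = 23.9200
  k=1: S(1,0) = 25.2725; S(1,1) = 22.6399
  k=2: S(2,0) = 26.7014; S(2,1) = 23.9200; S(2,2) = 21.4284
  k=3: S(3,0) = 28.2111; S(3,1) = 25.2725; S(3,2) = 22.6399; S(3,3) = 20.2816
  k=4: S(4,0) = 29.8062; S(4,1) = 26.7014; S(4,2) = 23.9200; S(4,3) = 21.4284; S(4,4) = 19.1962
Terminal payoffs V(N, i) = max(K - S_T, 0):
  V(4,0) = 0.000000; V(4,1) = 0.000000; V(4,2) = 1.960000; V(4,3) = 4.451647; V(4,4) = 6.683750
Backward induction: V(k, i) = exp(-r*dt) * [p * V(k+1, i) + (1-p) * V(k+1, i+1)]; then take max(V_cont, immediate exercise) for American.
  V(3,0) = exp(-r*dt) * [p*0.000000 + (1-p)*0.000000] = 0.000000; exercise = 0.000000; V(3,0) = max -> 0.000000
  V(3,1) = exp(-r*dt) * [p*0.000000 + (1-p)*1.960000] = 0.908417; exercise = 0.607548; V(3,1) = max -> 0.908417
  V(3,2) = exp(-r*dt) * [p*1.960000 + (1-p)*4.451647] = 3.104561; exercise = 3.240075; V(3,2) = max -> 3.240075
  V(3,3) = exp(-r*dt) * [p*4.451647 + (1-p)*6.683750] = 5.462869; exercise = 5.598383; V(3,3) = max -> 5.598383
  V(2,0) = exp(-r*dt) * [p*0.000000 + (1-p)*0.908417] = 0.421032; exercise = 0.000000; V(2,0) = max -> 0.421032
  V(2,1) = exp(-r*dt) * [p*0.908417 + (1-p)*3.240075] = 1.984333; exercise = 1.960000; V(2,1) = max -> 1.984333
  V(2,2) = exp(-r*dt) * [p*3.240075 + (1-p)*5.598383] = 4.316134; exercise = 4.451647; V(2,2) = max -> 4.451647
  V(1,0) = exp(-r*dt) * [p*0.421032 + (1-p)*1.984333] = 1.143383; exercise = 0.607548; V(1,0) = max -> 1.143383
  V(1,1) = exp(-r*dt) * [p*1.984333 + (1-p)*4.451647] = 3.117489; exercise = 3.240075; V(1,1) = max -> 3.240075
  V(0,0) = exp(-r*dt) * [p*1.143383 + (1-p)*3.240075] = 2.109167; exercise = 1.960000; V(0,0) = max -> 2.109167

Answer: Price = V(0,0) = 2.1092


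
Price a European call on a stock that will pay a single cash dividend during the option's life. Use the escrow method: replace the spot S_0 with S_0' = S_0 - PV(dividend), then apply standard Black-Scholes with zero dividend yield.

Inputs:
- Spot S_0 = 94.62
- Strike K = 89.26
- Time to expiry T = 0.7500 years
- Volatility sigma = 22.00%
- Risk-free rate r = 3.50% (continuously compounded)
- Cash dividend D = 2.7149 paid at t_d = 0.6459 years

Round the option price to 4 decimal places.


PV(D) = D * exp(-r * t_d) = 2.7149 * 0.97764711 = 2.65421414
S_0' = S_0 - PV(D) = 94.6200 - 2.65421414 = 91.96578586
d1 = (ln(S_0'/K) + (r + sigma^2/2)*T) / (sigma*sqrt(T)) = 0.38978048
d2 = d1 - sigma*sqrt(T) = 0.19925489
exp(-rT) = 0.97409154
N(d1) = 0.65165056; N(d2) = 0.57896832
C = S_0' * N(d1) - K * exp(-rT) * N(d2) = 91.96578586 * 0.65165056 - 89.2600 * 0.97409154 * 0.57896832 = 9.5898

Answer: Price = 9.5898


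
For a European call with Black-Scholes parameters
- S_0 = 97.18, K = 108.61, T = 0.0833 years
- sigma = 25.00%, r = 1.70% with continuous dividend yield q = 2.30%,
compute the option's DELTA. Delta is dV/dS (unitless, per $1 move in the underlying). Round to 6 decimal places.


d1 = -1.5119702784; d2 = -1.5841246269
phi(d1) = 0.1272036931; exp(-qT) = 0.9980859342; exp(-rT) = 0.9985849022
N(d1) = 0.0652707119
Delta = exp(-qT) * N(d1) = 0.9980859342 * 0.0652707119 = 0.065146

Answer: Delta = 0.065146


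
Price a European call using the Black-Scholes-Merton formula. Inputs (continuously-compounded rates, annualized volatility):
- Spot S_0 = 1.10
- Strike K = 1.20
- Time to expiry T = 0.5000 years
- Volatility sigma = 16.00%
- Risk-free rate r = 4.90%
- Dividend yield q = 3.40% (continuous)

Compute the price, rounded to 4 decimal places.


Answer: Price = 0.0181

Derivation:
d1 = (ln(S/K) + (r - q + 0.5*sigma^2) * T) / (sigma * sqrt(T)) = -0.64621938
d2 = d1 - sigma * sqrt(T) = -0.75935647
exp(-rT) = 0.97579769; exp(-qT) = 0.98314368
C = S_0 * exp(-qT) * N(d1) - K * exp(-rT) * N(d2)
N(d1) = 0.25906864; N(d2) = 0.22381967
C = 1.1000 * 0.98314368 * 0.25906864 - 1.2000 * 0.97579769 * 0.22381967 = 0.0181


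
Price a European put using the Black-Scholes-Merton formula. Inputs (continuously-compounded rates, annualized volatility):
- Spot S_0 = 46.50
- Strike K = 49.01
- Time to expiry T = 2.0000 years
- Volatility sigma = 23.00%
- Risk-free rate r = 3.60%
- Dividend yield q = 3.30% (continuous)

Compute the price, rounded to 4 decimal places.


d1 = (ln(S/K) + (r - q + 0.5*sigma^2) * T) / (sigma * sqrt(T)) = 0.01945452
d2 = d1 - sigma * sqrt(T) = -0.30581460
exp(-rT) = 0.93053090; exp(-qT) = 0.93613086
P = K * exp(-rT) * N(-d2) - S_0 * exp(-qT) * N(-d1)
N(-d1) = 0.49223926; N(-d2) = 0.62012710
P = 49.0100 * 0.93053090 * 0.62012710 - 46.5000 * 0.93613086 * 0.49223926 = 6.8539

Answer: Price = 6.8539


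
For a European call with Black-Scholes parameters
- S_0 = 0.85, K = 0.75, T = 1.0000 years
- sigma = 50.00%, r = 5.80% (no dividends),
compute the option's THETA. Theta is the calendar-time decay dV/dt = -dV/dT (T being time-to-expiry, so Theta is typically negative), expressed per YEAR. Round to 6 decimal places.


Answer: Theta = -0.092536

Derivation:
d1 = 0.6163262859; d2 = 0.1163262859
phi(d1) = 0.3299323721; exp(-qT) = 1.0000000000; exp(-rT) = 0.9436499474
Theta = -S*exp(-qT)*phi(d1)*sigma/(2*sqrt(T)) - r*K*exp(-rT)*N(d2) + q*S*exp(-qT)*N(d1)
N(d1) = 0.7311604032; N(d2) = 0.5463030231; sqrt(T) = 1.0000000000
Term 1 = -0.8500 * 1.0000000000 * 0.3299323721 * 0.5000 / (2 * 1.0000000000) = -0.0701106291
Term 2 = -0.0580 * 0.7500 * 0.9436499474 * 0.5463030231 = -0.0224250686
Term 3 = 0 (no dividend yield, q = 0)
Theta = -0.0701106291 + (-0.0224250686) + (0.0000000000) = -0.092536


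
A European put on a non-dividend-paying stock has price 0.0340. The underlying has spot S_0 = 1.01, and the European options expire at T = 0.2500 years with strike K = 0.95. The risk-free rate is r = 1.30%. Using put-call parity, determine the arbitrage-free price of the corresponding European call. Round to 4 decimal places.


Answer: Call price = 0.0971

Derivation:
Put-call parity: C - P = S_0 * exp(-qT) - K * exp(-rT).
S_0 * exp(-qT) = 1.0100 * 1.00000000 = 1.01000000
K * exp(-rT) = 0.9500 * 0.99675528 = 0.94691751
C = P + S*exp(-qT) - K*exp(-rT)
C = 0.0340 + 1.01000000 - 0.94691751 = 0.0971


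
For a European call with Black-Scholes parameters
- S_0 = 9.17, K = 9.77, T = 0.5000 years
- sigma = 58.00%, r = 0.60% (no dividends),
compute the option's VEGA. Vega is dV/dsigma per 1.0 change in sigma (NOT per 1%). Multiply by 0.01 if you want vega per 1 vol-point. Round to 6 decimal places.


Answer: Vega = 2.582486

Derivation:
d1 = 0.0578384580; d2 = -0.3522834751
phi(d1) = 0.3982755499; exp(-qT) = 1.0000000000; exp(-rT) = 0.9970044955
Vega = S * exp(-qT) * phi(d1) * sqrt(T) = 9.1700 * 1.0000000000 * 0.3982755499 * 0.7071067812 = 2.582486


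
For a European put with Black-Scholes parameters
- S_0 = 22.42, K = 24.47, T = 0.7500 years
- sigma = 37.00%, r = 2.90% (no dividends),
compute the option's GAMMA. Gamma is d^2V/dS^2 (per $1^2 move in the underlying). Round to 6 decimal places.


d1 = -0.0449614169; d2 = -0.3653908163
phi(d1) = 0.3985392474; exp(-qT) = 1.0000000000; exp(-rT) = 0.9784848257
Gamma = exp(-qT) * phi(d1) / (S * sigma * sqrt(T)) = 1.0000000000 * 0.3985392474 / (22.4200 * 0.3700 * 0.8660254038) = 0.055476

Answer: Gamma = 0.055476


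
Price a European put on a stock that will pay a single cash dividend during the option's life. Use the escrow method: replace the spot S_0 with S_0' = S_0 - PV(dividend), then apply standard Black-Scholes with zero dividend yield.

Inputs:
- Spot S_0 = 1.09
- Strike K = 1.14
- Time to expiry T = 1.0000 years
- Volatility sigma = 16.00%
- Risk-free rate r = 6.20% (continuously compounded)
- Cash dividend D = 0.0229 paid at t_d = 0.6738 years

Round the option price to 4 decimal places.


Answer: Price = 0.0699

Derivation:
PV(D) = D * exp(-r * t_d) = 0.0229 * 0.95908498 = 0.02196305
S_0' = S_0 - PV(D) = 1.0900 - 0.02196305 = 1.06803695
d1 = (ln(S_0'/K) + (r + sigma^2/2)*T) / (sigma*sqrt(T)) = 0.05996299
d2 = d1 - sigma*sqrt(T) = -0.10003701
exp(-rT) = 0.93988289
N(-d1) = 0.47609255; N(-d2) = 0.53984253
P = K * exp(-rT) * N(-d2) - S_0' * N(-d1) = 1.1400 * 0.93988289 * 0.53984253 - 1.06803695 * 0.47609255 = 0.0699


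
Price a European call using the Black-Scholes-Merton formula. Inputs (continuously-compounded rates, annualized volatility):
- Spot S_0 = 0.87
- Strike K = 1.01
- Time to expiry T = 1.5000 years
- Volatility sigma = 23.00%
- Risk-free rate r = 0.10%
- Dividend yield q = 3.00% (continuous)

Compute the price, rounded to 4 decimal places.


Answer: Price = 0.0377

Derivation:
d1 = (ln(S/K) + (r - q + 0.5*sigma^2) * T) / (sigma * sqrt(T)) = -0.54328049
d2 = d1 - sigma * sqrt(T) = -0.82497181
exp(-rT) = 0.99850112; exp(-qT) = 0.95599748
C = S_0 * exp(-qT) * N(d1) - K * exp(-rT) * N(d2)
N(d1) = 0.29346835; N(d2) = 0.20469380
C = 0.8700 * 0.95599748 * 0.29346835 - 1.0100 * 0.99850112 * 0.20469380 = 0.0377


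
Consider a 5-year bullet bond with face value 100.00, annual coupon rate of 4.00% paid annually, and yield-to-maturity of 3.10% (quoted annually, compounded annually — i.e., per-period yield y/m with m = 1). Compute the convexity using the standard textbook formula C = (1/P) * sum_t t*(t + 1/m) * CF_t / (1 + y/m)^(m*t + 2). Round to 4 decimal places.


Coupon per period c = face * coupon_rate / m = 4.000000
Periods per year m = 1; per-period yield y/m = 0.031000
Number of cashflows N = 5
Cashflows (t years, CF_t, discount factor 1/(1+y/m)^(m*t), PV):
  t = 1.0000: CF_t = 4.000000, DF = 0.969932, PV = 3.879728
  t = 2.0000: CF_t = 4.000000, DF = 0.940768, PV = 3.763073
  t = 3.0000: CF_t = 4.000000, DF = 0.912481, PV = 3.649925
  t = 4.0000: CF_t = 4.000000, DF = 0.885045, PV = 3.540180
  t = 5.0000: CF_t = 104.000000, DF = 0.858434, PV = 89.277087
Price P = sum_t PV_t = 104.109994
Convexity numerator sum_t t*(t + 1/m) * CF_t / (1+y/m)^(m*t + 2):
  t = 1.0000: term = 7.299851
  t = 2.0000: term = 21.241079
  t = 3.0000: term = 41.204810
  t = 4.0000: term = 66.609779
  t = 5.0000: term = 2519.671577
Convexity = (1/P) * sum = 2656.027096 / 104.109994 = 25.511740

Answer: Convexity = 25.5117


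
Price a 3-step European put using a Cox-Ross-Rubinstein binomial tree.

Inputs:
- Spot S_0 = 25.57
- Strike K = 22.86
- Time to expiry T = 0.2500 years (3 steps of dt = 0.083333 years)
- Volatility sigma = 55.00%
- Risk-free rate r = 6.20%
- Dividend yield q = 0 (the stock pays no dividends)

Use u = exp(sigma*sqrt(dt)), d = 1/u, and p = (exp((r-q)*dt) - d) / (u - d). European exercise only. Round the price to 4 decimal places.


Answer: Price = V(0,0) = 1.3877

Derivation:
dt = T/N = 0.083333
u = exp(sigma*sqrt(dt)) = 1.172070; d = 1/u = 0.853191
p = (exp((r-q)*dt) - d) / (u - d) = 0.476635
Discount per step: exp(-r*dt) = 0.994847
Stock lattice S(k, i) with i counting down-moves:
  k=0: S(0,0) = 25.5700
  k=1: S(1,0) = 29.9698; S(1,1) = 21.8161
  k=2: S(2,0) = 35.1267; S(2,1) = 25.5700; S(2,2) = 18.6133
  k=3: S(3,0) = 41.1710; S(3,1) = 29.9698; S(3,2) = 21.8161; S(3,3) = 15.8807
Terminal payoffs V(N, i) = max(K - S_T, 0):
  V(3,0) = 0.000000; V(3,1) = 0.000000; V(3,2) = 1.043895; V(3,3) = 6.979280
Backward induction: V(k, i) = exp(-r*dt) * [p * V(k+1, i) + (1-p) * V(k+1, i+1)].
  V(2,0) = exp(-r*dt) * [p*0.000000 + (1-p)*0.000000] = 0.000000
  V(2,1) = exp(-r*dt) * [p*0.000000 + (1-p)*1.043895] = 0.543523
  V(2,2) = exp(-r*dt) * [p*1.043895 + (1-p)*6.979280] = 4.128880
  V(1,0) = exp(-r*dt) * [p*0.000000 + (1-p)*0.543523] = 0.282995
  V(1,1) = exp(-r*dt) * [p*0.543523 + (1-p)*4.128880] = 2.407503
  V(0,0) = exp(-r*dt) * [p*0.282995 + (1-p)*2.407503] = 1.387700


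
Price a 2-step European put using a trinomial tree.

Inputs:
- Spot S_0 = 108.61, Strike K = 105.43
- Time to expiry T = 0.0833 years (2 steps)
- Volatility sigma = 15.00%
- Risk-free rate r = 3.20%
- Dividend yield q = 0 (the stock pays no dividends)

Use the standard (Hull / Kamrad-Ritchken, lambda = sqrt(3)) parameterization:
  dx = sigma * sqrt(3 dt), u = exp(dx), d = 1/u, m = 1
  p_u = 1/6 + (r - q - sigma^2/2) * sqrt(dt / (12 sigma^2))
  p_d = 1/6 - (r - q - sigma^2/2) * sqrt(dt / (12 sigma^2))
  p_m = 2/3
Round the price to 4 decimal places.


Answer: Price = V(0,0) = 0.7061

Derivation:
dt = T/N = 0.041650; dx = sigma*sqrt(3*dt) = 0.053022
u = exp(dx) = 1.054453; d = 1/u = 0.948359
p_u = 0.174816, p_m = 0.666667, p_d = 0.158517
Discount per step: exp(-r*dt) = 0.998668
Stock lattice S(k, j) with j the centered position index:
  k=0: S(0,+0) = 108.6100
  k=1: S(1,-1) = 103.0012; S(1,+0) = 108.6100; S(1,+1) = 114.5242
  k=2: S(2,-2) = 97.6821; S(2,-1) = 103.0012; S(2,+0) = 108.6100; S(2,+1) = 114.5242; S(2,+2) = 120.7604
Terminal payoffs V(N, j) = max(K - S_T, 0):
  V(2,-2) = 7.747865; V(2,-1) = 2.428754; V(2,+0) = 0.000000; V(2,+1) = 0.000000; V(2,+2) = 0.000000
Backward induction: V(k, j) = exp(-r*dt) * [p_u * V(k+1, j+1) + p_m * V(k+1, j) + p_d * V(k+1, j-1)]
  V(1,-1) = exp(-r*dt) * [p_u*0.000000 + p_m*2.428754 + p_d*7.747865] = 2.843545
  V(1,+0) = exp(-r*dt) * [p_u*0.000000 + p_m*0.000000 + p_d*2.428754] = 0.384486
  V(1,+1) = exp(-r*dt) * [p_u*0.000000 + p_m*0.000000 + p_d*0.000000] = 0.000000
  V(0,+0) = exp(-r*dt) * [p_u*0.000000 + p_m*0.384486 + p_d*2.843545] = 0.706132


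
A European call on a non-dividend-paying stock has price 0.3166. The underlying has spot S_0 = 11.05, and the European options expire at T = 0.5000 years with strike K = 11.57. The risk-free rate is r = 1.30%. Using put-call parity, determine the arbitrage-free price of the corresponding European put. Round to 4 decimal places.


Answer: Put price = 0.7616

Derivation:
Put-call parity: C - P = S_0 * exp(-qT) - K * exp(-rT).
S_0 * exp(-qT) = 11.0500 * 1.00000000 = 11.05000000
K * exp(-rT) = 11.5700 * 0.99352108 = 11.49503889
P = C - S*exp(-qT) + K*exp(-rT)
P = 0.3166 - 11.05000000 + 11.49503889 = 0.7616


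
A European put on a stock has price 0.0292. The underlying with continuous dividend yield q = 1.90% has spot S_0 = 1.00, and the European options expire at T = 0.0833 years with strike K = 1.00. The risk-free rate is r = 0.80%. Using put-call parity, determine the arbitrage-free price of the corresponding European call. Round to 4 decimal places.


Answer: Call price = 0.0283

Derivation:
Put-call parity: C - P = S_0 * exp(-qT) - K * exp(-rT).
S_0 * exp(-qT) = 1.0000 * 0.99841855 = 0.99841855
K * exp(-rT) = 1.0000 * 0.99933382 = 0.99933382
C = P + S*exp(-qT) - K*exp(-rT)
C = 0.0292 + 0.99841855 - 0.99933382 = 0.0283


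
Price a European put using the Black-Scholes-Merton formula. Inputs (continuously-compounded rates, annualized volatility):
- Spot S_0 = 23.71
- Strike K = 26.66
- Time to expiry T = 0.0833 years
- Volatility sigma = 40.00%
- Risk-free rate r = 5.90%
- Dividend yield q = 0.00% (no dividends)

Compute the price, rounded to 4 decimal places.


Answer: Price = 3.0728

Derivation:
d1 = (ln(S/K) + (r - q + 0.5*sigma^2) * T) / (sigma * sqrt(T)) = -0.91547423
d2 = d1 - sigma * sqrt(T) = -1.03092119
exp(-rT) = 0.99509736; exp(-qT) = 1.00000000
P = K * exp(-rT) * N(-d2) - S_0 * exp(-qT) * N(-d1)
N(-d1) = 0.82002864; N(-d2) = 0.84871111
P = 26.6600 * 0.99509736 * 0.84871111 - 23.7100 * 1.00000000 * 0.82002864 = 3.0728


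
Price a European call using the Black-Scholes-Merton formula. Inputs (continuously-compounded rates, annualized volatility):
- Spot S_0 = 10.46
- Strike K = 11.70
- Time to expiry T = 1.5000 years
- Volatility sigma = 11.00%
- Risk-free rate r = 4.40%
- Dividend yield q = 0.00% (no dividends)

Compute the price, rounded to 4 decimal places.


Answer: Price = 0.3618

Derivation:
d1 = (ln(S/K) + (r - q + 0.5*sigma^2) * T) / (sigma * sqrt(T)) = -0.27430858
d2 = d1 - sigma * sqrt(T) = -0.40903052
exp(-rT) = 0.93613086; exp(-qT) = 1.00000000
C = S_0 * exp(-qT) * N(d1) - K * exp(-rT) * N(d2)
N(d1) = 0.39192375; N(d2) = 0.34125863
C = 10.4600 * 1.00000000 * 0.39192375 - 11.7000 * 0.93613086 * 0.34125863 = 0.3618


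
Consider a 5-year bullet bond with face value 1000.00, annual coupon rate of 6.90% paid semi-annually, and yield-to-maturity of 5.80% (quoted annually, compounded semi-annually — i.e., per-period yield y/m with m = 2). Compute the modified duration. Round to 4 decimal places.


Coupon per period c = face * coupon_rate / m = 34.500000
Periods per year m = 2; per-period yield y/m = 0.029000
Number of cashflows N = 10
Cashflows (t years, CF_t, discount factor 1/(1+y/m)^(m*t), PV):
  t = 0.5000: CF_t = 34.500000, DF = 0.971817, PV = 33.527697
  t = 1.0000: CF_t = 34.500000, DF = 0.944429, PV = 32.582796
  t = 1.5000: CF_t = 34.500000, DF = 0.917812, PV = 31.664525
  t = 2.0000: CF_t = 34.500000, DF = 0.891946, PV = 30.772133
  t = 2.5000: CF_t = 34.500000, DF = 0.866808, PV = 29.904891
  t = 3.0000: CF_t = 34.500000, DF = 0.842379, PV = 29.062090
  t = 3.5000: CF_t = 34.500000, DF = 0.818639, PV = 28.243042
  t = 4.0000: CF_t = 34.500000, DF = 0.795567, PV = 27.447077
  t = 4.5000: CF_t = 34.500000, DF = 0.773146, PV = 26.673544
  t = 5.0000: CF_t = 1034.500000, DF = 0.751357, PV = 777.278665
Price P = sum_t PV_t = 1047.156459
First compute Macaulay numerator sum_t t * PV_t:
  t * PV_t at t = 0.5000: 16.763848
  t * PV_t at t = 1.0000: 32.582796
  t * PV_t at t = 1.5000: 47.496787
  t * PV_t at t = 2.0000: 61.544265
  t * PV_t at t = 2.5000: 74.762227
  t * PV_t at t = 3.0000: 87.186271
  t * PV_t at t = 3.5000: 98.850647
  t * PV_t at t = 4.0000: 109.788307
  t * PV_t at t = 4.5000: 120.030948
  t * PV_t at t = 5.0000: 3886.393326
Macaulay duration D = 4535.399422 / 1047.156459 = 4.331157
Modified duration = D / (1 + y/m) = 4.331157 / (1 + 0.029000) = 4.209094

Answer: Modified duration = 4.2091


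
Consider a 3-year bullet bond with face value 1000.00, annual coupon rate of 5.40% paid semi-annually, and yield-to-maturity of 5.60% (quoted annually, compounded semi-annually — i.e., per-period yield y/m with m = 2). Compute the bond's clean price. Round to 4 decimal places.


Coupon per period c = face * coupon_rate / m = 27.000000
Periods per year m = 2; per-period yield y/m = 0.028000
Number of cashflows N = 6
Cashflows (t years, CF_t, discount factor 1/(1+y/m)^(m*t), PV):
  t = 0.5000: CF_t = 27.000000, DF = 0.972763, PV = 26.264591
  t = 1.0000: CF_t = 27.000000, DF = 0.946267, PV = 25.549213
  t = 1.5000: CF_t = 27.000000, DF = 0.920493, PV = 24.853320
  t = 2.0000: CF_t = 27.000000, DF = 0.895422, PV = 24.176382
  t = 2.5000: CF_t = 27.000000, DF = 0.871033, PV = 23.517881
  t = 3.0000: CF_t = 1027.000000, DF = 0.847308, PV = 870.185326
Price P = sum_t PV_t = 994.546715

Answer: Price = 994.5467


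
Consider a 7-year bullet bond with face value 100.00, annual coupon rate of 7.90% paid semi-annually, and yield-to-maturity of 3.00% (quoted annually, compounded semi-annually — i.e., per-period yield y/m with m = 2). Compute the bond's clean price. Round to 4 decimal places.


Coupon per period c = face * coupon_rate / m = 3.950000
Periods per year m = 2; per-period yield y/m = 0.015000
Number of cashflows N = 14
Cashflows (t years, CF_t, discount factor 1/(1+y/m)^(m*t), PV):
  t = 0.5000: CF_t = 3.950000, DF = 0.985222, PV = 3.891626
  t = 1.0000: CF_t = 3.950000, DF = 0.970662, PV = 3.834114
  t = 1.5000: CF_t = 3.950000, DF = 0.956317, PV = 3.777452
  t = 2.0000: CF_t = 3.950000, DF = 0.942184, PV = 3.721628
  t = 2.5000: CF_t = 3.950000, DF = 0.928260, PV = 3.666628
  t = 3.0000: CF_t = 3.950000, DF = 0.914542, PV = 3.612442
  t = 3.5000: CF_t = 3.950000, DF = 0.901027, PV = 3.559056
  t = 4.0000: CF_t = 3.950000, DF = 0.887711, PV = 3.506459
  t = 4.5000: CF_t = 3.950000, DF = 0.874592, PV = 3.454639
  t = 5.0000: CF_t = 3.950000, DF = 0.861667, PV = 3.403586
  t = 5.5000: CF_t = 3.950000, DF = 0.848933, PV = 3.353286
  t = 6.0000: CF_t = 3.950000, DF = 0.836387, PV = 3.303730
  t = 6.5000: CF_t = 3.950000, DF = 0.824027, PV = 3.254907
  t = 7.0000: CF_t = 103.950000, DF = 0.811849, PV = 84.391732
Price P = sum_t PV_t = 130.731285

Answer: Price = 130.7313


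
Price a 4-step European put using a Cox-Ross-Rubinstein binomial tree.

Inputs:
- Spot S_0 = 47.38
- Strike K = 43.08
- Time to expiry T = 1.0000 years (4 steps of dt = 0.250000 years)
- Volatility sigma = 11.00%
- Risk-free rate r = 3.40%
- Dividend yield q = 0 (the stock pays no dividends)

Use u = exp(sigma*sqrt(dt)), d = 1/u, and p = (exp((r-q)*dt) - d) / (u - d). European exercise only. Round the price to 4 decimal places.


Answer: Price = V(0,0) = 0.2919

Derivation:
dt = T/N = 0.250000
u = exp(sigma*sqrt(dt)) = 1.056541; d = 1/u = 0.946485
p = (exp((r-q)*dt) - d) / (u - d) = 0.563816
Discount per step: exp(-r*dt) = 0.991536
Stock lattice S(k, i) with i counting down-moves:
  k=0: S(0,0) = 47.3800
  k=1: S(1,0) = 50.0589; S(1,1) = 44.8445
  k=2: S(2,0) = 52.8893; S(2,1) = 47.3800; S(2,2) = 42.4446
  k=3: S(3,0) = 55.8796; S(3,1) = 50.0589; S(3,2) = 44.8445; S(3,3) = 40.1732
  k=4: S(4,0) = 59.0391; S(4,1) = 52.8893; S(4,2) = 47.3800; S(4,3) = 42.4446; S(4,4) = 38.0233
Terminal payoffs V(N, i) = max(K - S_T, 0):
  V(4,0) = 0.000000; V(4,1) = 0.000000; V(4,2) = 0.000000; V(4,3) = 0.635379; V(4,4) = 5.056659
Backward induction: V(k, i) = exp(-r*dt) * [p * V(k+1, i) + (1-p) * V(k+1, i+1)].
  V(3,0) = exp(-r*dt) * [p*0.000000 + (1-p)*0.000000] = 0.000000
  V(3,1) = exp(-r*dt) * [p*0.000000 + (1-p)*0.000000] = 0.000000
  V(3,2) = exp(-r*dt) * [p*0.000000 + (1-p)*0.635379] = 0.274796
  V(3,3) = exp(-r*dt) * [p*0.635379 + (1-p)*5.056659] = 2.542168
  V(2,0) = exp(-r*dt) * [p*0.000000 + (1-p)*0.000000] = 0.000000
  V(2,1) = exp(-r*dt) * [p*0.000000 + (1-p)*0.274796] = 0.118847
  V(2,2) = exp(-r*dt) * [p*0.274796 + (1-p)*2.542168] = 1.253090
  V(1,0) = exp(-r*dt) * [p*0.000000 + (1-p)*0.118847] = 0.051400
  V(1,1) = exp(-r*dt) * [p*0.118847 + (1-p)*1.253090] = 0.608392
  V(0,0) = exp(-r*dt) * [p*0.051400 + (1-p)*0.608392] = 0.291859


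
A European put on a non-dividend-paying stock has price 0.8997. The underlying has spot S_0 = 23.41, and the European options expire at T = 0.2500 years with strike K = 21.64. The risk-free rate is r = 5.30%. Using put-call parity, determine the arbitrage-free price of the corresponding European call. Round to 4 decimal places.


Answer: Call price = 2.9545

Derivation:
Put-call parity: C - P = S_0 * exp(-qT) - K * exp(-rT).
S_0 * exp(-qT) = 23.4100 * 1.00000000 = 23.41000000
K * exp(-rT) = 21.6400 * 0.98683739 = 21.35516122
C = P + S*exp(-qT) - K*exp(-rT)
C = 0.8997 + 23.41000000 - 21.35516122 = 2.9545


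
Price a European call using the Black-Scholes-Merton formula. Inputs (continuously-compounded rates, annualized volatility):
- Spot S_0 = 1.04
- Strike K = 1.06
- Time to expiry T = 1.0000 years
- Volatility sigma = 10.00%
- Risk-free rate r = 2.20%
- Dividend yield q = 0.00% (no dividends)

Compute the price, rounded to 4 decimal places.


Answer: Price = 0.0430

Derivation:
d1 = (ln(S/K) + (r - q + 0.5*sigma^2) * T) / (sigma * sqrt(T)) = 0.07951805
d2 = d1 - sigma * sqrt(T) = -0.02048195
exp(-rT) = 0.97824024; exp(-qT) = 1.00000000
C = S_0 * exp(-qT) * N(d1) - K * exp(-rT) * N(d2)
N(d1) = 0.53168971; N(d2) = 0.49182946
C = 1.0400 * 1.00000000 * 0.53168971 - 1.0600 * 0.97824024 * 0.49182946 = 0.0430


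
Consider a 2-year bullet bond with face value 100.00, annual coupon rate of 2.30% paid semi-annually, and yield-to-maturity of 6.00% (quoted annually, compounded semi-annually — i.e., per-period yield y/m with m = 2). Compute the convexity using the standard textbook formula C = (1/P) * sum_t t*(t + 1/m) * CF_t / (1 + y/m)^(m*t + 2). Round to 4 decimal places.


Coupon per period c = face * coupon_rate / m = 1.150000
Periods per year m = 2; per-period yield y/m = 0.030000
Number of cashflows N = 4
Cashflows (t years, CF_t, discount factor 1/(1+y/m)^(m*t), PV):
  t = 0.5000: CF_t = 1.150000, DF = 0.970874, PV = 1.116505
  t = 1.0000: CF_t = 1.150000, DF = 0.942596, PV = 1.083985
  t = 1.5000: CF_t = 1.150000, DF = 0.915142, PV = 1.052413
  t = 2.0000: CF_t = 101.150000, DF = 0.888487, PV = 89.870465
Price P = sum_t PV_t = 93.123368
Convexity numerator sum_t t*(t + 1/m) * CF_t / (1+y/m)^(m*t + 2):
  t = 0.5000: term = 0.526206
  t = 1.0000: term = 1.532640
  t = 1.5000: term = 2.976000
  t = 2.0000: term = 423.557663
Convexity = (1/P) * sum = 428.592510 / 93.123368 = 4.602416

Answer: Convexity = 4.6024


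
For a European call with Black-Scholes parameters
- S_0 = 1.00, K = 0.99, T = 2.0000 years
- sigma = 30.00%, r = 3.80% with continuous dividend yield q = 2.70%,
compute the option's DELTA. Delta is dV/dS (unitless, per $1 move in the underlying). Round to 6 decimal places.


d1 = 0.2876754004; d2 = -0.1365886683
phi(d1) = 0.3827714894; exp(-qT) = 0.9474321065; exp(-rT) = 0.9268162066
N(d1) = 0.6132023890
Delta = exp(-qT) * N(d1) = 0.9474321065 * 0.6132023890 = 0.580968

Answer: Delta = 0.580968


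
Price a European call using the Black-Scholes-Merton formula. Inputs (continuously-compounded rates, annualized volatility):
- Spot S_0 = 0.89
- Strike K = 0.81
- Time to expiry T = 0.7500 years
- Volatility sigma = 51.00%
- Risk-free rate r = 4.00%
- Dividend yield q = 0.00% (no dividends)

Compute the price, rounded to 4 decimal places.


Answer: Price = 0.2041

Derivation:
d1 = (ln(S/K) + (r - q + 0.5*sigma^2) * T) / (sigma * sqrt(T)) = 0.50201107
d2 = d1 - sigma * sqrt(T) = 0.06033812
exp(-rT) = 0.97044553; exp(-qT) = 1.00000000
C = S_0 * exp(-qT) * N(d1) - K * exp(-rT) * N(d2)
N(d1) = 0.69217013; N(d2) = 0.52405683
C = 0.8900 * 1.00000000 * 0.69217013 - 0.8100 * 0.97044553 * 0.52405683 = 0.2041


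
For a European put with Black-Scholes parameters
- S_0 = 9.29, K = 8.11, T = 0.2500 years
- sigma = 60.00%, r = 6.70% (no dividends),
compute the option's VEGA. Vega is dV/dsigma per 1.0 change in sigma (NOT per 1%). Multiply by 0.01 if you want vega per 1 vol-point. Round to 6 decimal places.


Answer: Vega = 1.491754

Derivation:
d1 = 0.6586356157; d2 = 0.3586356157
phi(d1) = 0.3211525708; exp(-qT) = 1.0000000000; exp(-rT) = 0.9833895013
Vega = S * exp(-qT) * phi(d1) * sqrt(T) = 9.2900 * 1.0000000000 * 0.3211525708 * 0.5000000000 = 1.491754


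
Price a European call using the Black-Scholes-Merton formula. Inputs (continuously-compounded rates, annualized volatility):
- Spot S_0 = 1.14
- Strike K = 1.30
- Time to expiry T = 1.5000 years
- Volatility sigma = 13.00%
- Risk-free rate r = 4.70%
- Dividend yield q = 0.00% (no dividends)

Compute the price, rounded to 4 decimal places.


d1 = (ln(S/K) + (r - q + 0.5*sigma^2) * T) / (sigma * sqrt(T)) = -0.30248687
d2 = d1 - sigma * sqrt(T) = -0.46170371
exp(-rT) = 0.93192774; exp(-qT) = 1.00000000
C = S_0 * exp(-qT) * N(d1) - K * exp(-rT) * N(d2)
N(d1) = 0.38114047; N(d2) = 0.32214691
C = 1.1400 * 1.00000000 * 0.38114047 - 1.3000 * 0.93192774 * 0.32214691 = 0.0442

Answer: Price = 0.0442


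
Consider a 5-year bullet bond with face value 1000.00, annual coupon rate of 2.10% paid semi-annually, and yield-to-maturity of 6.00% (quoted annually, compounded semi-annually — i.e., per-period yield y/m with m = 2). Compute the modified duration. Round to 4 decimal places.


Answer: Modified duration = 4.6070

Derivation:
Coupon per period c = face * coupon_rate / m = 10.500000
Periods per year m = 2; per-period yield y/m = 0.030000
Number of cashflows N = 10
Cashflows (t years, CF_t, discount factor 1/(1+y/m)^(m*t), PV):
  t = 0.5000: CF_t = 10.500000, DF = 0.970874, PV = 10.194175
  t = 1.0000: CF_t = 10.500000, DF = 0.942596, PV = 9.897257
  t = 1.5000: CF_t = 10.500000, DF = 0.915142, PV = 9.608987
  t = 2.0000: CF_t = 10.500000, DF = 0.888487, PV = 9.329114
  t = 2.5000: CF_t = 10.500000, DF = 0.862609, PV = 9.057392
  t = 3.0000: CF_t = 10.500000, DF = 0.837484, PV = 8.793585
  t = 3.5000: CF_t = 10.500000, DF = 0.813092, PV = 8.537461
  t = 4.0000: CF_t = 10.500000, DF = 0.789409, PV = 8.288797
  t = 4.5000: CF_t = 10.500000, DF = 0.766417, PV = 8.047376
  t = 5.0000: CF_t = 1010.500000, DF = 0.744094, PV = 751.906901
Price P = sum_t PV_t = 833.661045
First compute Macaulay numerator sum_t t * PV_t:
  t * PV_t at t = 0.5000: 5.097087
  t * PV_t at t = 1.0000: 9.897257
  t * PV_t at t = 1.5000: 14.413481
  t * PV_t at t = 2.0000: 18.658228
  t * PV_t at t = 2.5000: 22.643481
  t * PV_t at t = 3.0000: 26.380754
  t * PV_t at t = 3.5000: 29.881113
  t * PV_t at t = 4.0000: 33.155188
  t * PV_t at t = 4.5000: 36.213191
  t * PV_t at t = 5.0000: 3759.534505
Macaulay duration D = 3955.874285 / 833.661045 = 4.745183
Modified duration = D / (1 + y/m) = 4.745183 / (1 + 0.030000) = 4.606974


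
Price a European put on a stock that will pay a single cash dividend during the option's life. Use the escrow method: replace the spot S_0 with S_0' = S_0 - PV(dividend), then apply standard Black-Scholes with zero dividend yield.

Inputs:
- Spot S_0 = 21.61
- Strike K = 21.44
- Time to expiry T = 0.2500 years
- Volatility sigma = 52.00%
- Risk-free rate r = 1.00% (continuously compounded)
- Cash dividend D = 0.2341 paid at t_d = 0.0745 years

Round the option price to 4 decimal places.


Answer: Price = 2.2167

Derivation:
PV(D) = D * exp(-r * t_d) = 0.2341 * 0.99925528 = 0.23392566
S_0' = S_0 - PV(D) = 21.6100 - 0.23392566 = 21.37607434
d1 = (ln(S_0'/K) + (r + sigma^2/2)*T) / (sigma*sqrt(T)) = 0.12813053
d2 = d1 - sigma*sqrt(T) = -0.13186947
exp(-rT) = 0.99750312
N(-d1) = 0.44902284; N(-d2) = 0.55245623
P = K * exp(-rT) * N(-d2) - S_0' * N(-d1) = 21.4400 * 0.99750312 * 0.55245623 - 21.37607434 * 0.44902284 = 2.2167
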